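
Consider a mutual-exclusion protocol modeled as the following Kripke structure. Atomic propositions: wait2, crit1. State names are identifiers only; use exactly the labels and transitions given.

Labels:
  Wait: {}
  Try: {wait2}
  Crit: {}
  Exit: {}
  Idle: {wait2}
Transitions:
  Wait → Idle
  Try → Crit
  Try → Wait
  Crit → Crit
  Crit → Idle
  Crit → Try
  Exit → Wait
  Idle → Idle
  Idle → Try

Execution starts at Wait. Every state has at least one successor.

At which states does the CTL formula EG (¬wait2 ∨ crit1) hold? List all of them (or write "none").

States satisfying ¬wait2 ∨ crit1: {Wait, Crit, Exit}.
States satisfying EG (¬wait2 ∨ crit1): {Crit}.

{Crit}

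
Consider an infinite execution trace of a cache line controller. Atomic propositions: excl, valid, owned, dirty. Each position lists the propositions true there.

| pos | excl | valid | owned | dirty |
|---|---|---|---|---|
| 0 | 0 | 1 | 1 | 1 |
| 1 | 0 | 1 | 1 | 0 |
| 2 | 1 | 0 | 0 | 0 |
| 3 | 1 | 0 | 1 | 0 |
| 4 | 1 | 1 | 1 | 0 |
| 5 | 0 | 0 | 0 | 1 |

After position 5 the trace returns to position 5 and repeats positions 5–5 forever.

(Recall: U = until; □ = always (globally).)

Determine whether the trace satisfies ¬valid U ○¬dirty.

Walking from position 0: ○¬dirty first holds at position 0, and ¬valid holds at every earlier position along the way, so ¬valid U ○¬dirty holds.

Holds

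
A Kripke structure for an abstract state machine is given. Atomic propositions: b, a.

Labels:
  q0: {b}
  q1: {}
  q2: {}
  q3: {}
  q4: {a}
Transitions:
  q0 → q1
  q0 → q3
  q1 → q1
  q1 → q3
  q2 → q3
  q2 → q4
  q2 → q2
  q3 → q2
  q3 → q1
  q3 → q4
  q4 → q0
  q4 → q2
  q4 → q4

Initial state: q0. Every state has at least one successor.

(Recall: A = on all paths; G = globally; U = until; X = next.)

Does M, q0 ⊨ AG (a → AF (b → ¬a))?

States satisfying a → AF (b → ¬a): {q0, q1, q2, q3, q4}.
States satisfying AG (a → AF (b → ¬a)): {q0, q1, q2, q3, q4}.
Every state reachable from q0 satisfies a → AF (b → ¬a).
q0 ∈ Sat(AG (a → AF (b → ¬a))).

Holds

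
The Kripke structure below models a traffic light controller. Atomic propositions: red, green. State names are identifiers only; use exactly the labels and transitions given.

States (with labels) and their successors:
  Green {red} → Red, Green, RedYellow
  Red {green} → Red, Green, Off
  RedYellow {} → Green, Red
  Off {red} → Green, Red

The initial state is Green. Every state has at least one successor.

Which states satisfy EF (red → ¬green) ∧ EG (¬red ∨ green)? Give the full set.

{Red, RedYellow}

States satisfying red → ¬green: {Green, Red, RedYellow, Off}.
States satisfying EF (red → ¬green): {Green, Red, RedYellow, Off}.
States satisfying ¬red ∨ green: {Red, RedYellow}.
States satisfying EG (¬red ∨ green): {Red, RedYellow}.
States satisfying EF (red → ¬green) ∧ EG (¬red ∨ green): {Red, RedYellow}.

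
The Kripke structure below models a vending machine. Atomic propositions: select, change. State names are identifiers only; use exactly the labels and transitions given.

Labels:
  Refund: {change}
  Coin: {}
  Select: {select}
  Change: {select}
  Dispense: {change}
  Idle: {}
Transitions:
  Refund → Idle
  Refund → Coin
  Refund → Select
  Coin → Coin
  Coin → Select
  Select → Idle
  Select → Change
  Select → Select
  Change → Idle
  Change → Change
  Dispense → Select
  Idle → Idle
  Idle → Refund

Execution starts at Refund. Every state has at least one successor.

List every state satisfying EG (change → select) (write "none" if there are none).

States satisfying change → select: {Coin, Select, Change, Idle}.
States satisfying EG (change → select): {Coin, Select, Change, Idle}.

{Coin, Select, Change, Idle}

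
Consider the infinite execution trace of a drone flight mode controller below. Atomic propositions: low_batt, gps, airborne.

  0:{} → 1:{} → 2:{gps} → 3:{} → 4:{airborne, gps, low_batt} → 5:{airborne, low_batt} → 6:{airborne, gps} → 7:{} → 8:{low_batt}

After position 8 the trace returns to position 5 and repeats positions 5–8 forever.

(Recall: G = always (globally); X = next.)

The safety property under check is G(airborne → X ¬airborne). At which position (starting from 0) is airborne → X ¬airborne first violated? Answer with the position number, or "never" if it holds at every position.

Check airborne → X ¬airborne at each position in order: 0 ✓, 1 ✓, 2 ✓, 3 ✓.
At position 4 the labels are {airborne, gps, low_batt} and the next position 5 has {airborne, low_batt}, so airborne → X ¬airborne is false there. This is the first violation.

4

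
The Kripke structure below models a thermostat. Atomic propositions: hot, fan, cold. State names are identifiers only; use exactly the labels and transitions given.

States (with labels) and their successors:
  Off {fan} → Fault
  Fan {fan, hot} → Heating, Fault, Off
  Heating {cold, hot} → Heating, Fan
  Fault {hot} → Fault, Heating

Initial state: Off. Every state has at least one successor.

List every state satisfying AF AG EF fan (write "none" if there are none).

{Off, Fan, Heating, Fault}

States satisfying AG EF fan: {Off, Fan, Heating, Fault}.
States satisfying AF AG EF fan: {Off, Fan, Heating, Fault}.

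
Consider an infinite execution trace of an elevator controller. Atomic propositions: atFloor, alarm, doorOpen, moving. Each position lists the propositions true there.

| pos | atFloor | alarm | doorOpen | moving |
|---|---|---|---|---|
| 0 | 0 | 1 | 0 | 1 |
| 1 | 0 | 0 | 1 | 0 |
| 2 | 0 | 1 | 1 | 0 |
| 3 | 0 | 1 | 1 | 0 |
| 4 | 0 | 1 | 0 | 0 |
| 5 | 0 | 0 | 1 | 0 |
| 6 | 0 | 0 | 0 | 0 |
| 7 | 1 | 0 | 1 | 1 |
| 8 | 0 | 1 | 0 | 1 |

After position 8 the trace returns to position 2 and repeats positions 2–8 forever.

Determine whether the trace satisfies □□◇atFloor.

Holds

□◇atFloor holds at every position 0..8, and those are all positions ever visited, so □□◇atFloor holds.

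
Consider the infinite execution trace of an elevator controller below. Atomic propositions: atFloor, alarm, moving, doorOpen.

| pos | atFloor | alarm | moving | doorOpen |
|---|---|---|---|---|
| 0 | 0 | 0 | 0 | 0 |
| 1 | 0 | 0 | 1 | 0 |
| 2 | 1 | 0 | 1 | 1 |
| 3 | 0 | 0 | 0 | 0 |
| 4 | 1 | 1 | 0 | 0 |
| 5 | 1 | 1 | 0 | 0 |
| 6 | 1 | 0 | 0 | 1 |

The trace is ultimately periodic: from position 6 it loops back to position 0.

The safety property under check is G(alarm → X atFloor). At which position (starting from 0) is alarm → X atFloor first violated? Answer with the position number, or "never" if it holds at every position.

alarm → X atFloor holds at every position 0..6, and those are all the positions the trace ever visits, so the invariant G(alarm → X atFloor) is never violated.

never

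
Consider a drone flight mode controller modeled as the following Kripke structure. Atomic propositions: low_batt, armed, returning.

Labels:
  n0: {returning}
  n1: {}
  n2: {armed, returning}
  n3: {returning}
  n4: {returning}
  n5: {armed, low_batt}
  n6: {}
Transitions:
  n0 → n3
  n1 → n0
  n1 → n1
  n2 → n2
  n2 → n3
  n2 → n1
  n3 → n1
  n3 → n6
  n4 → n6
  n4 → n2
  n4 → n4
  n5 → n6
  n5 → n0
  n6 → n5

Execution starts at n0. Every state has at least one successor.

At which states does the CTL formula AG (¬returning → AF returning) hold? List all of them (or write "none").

none

States satisfying ¬returning → AF returning: {n0, n2, n3, n4}.
States satisfying AG (¬returning → AF returning): ∅.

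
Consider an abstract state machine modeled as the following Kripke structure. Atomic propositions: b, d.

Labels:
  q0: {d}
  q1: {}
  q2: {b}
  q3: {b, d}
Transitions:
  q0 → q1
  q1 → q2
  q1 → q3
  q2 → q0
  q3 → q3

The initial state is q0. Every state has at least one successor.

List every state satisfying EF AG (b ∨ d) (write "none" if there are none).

{q0, q1, q2, q3}

States satisfying AG (b ∨ d): {q3}.
States satisfying EF AG (b ∨ d): {q0, q1, q2, q3}.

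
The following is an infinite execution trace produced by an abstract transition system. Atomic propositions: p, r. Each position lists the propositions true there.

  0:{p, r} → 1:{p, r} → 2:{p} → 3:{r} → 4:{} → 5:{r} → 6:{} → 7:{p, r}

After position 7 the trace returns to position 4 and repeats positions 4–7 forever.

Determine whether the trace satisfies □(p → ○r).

p → ○r must hold at every position from 0 onward. It fails at position 1, so □(p → ○r) is false.
Positions where p holds: 0, 1, 2, 7.
Check ○r at each: 0→ok, 1→fails, 2→ok, 7→fails.

Violated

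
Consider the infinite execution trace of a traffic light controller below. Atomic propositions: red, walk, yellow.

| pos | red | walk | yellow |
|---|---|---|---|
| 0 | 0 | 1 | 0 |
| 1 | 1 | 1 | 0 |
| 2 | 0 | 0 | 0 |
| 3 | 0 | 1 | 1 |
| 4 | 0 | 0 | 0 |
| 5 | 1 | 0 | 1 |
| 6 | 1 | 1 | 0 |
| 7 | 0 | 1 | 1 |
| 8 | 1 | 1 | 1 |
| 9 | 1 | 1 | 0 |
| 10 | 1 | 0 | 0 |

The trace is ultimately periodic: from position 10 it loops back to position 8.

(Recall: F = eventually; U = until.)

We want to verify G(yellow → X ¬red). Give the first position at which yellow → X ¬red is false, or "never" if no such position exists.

5

Check yellow → X ¬red at each position in order: 0 ✓, 1 ✓, 2 ✓, 3 ✓, 4 ✓.
At position 5 the labels are {red, yellow} and the next position 6 has {red, walk}, so yellow → X ¬red is false there. This is the first violation.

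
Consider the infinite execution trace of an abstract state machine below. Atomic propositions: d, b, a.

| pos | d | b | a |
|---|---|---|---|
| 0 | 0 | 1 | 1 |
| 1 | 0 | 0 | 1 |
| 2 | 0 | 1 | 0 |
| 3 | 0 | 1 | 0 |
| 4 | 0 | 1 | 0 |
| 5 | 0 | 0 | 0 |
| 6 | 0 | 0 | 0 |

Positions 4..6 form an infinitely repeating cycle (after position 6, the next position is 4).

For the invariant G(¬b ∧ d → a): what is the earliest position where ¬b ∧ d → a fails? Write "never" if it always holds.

never

¬b ∧ d → a holds at every position 0..6, and those are all the positions the trace ever visits, so the invariant G(¬b ∧ d → a) is never violated.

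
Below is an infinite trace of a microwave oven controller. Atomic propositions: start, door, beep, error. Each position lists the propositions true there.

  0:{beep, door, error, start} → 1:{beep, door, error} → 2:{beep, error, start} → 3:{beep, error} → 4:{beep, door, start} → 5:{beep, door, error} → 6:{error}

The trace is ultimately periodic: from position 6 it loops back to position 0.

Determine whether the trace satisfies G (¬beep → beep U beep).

¬beep → beep U beep must hold at every position from 0 onward. It fails at position 6, so G (¬beep → beep U beep) is false.
Positions where ¬beep holds: 6.
Check beep U beep at each: 6→fails.

Violated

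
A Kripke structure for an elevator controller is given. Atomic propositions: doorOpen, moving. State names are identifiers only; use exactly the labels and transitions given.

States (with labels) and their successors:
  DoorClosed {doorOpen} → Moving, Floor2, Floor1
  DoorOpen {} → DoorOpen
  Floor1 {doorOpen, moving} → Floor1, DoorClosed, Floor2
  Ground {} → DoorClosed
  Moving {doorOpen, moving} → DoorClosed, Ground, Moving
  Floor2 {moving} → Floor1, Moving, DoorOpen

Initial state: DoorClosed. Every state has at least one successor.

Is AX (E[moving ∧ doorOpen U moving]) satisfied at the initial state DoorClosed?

Satisfied

States satisfying E[moving ∧ doorOpen U moving]: {Floor1, Moving, Floor2}.
States satisfying AX (E[moving ∧ doorOpen U moving]): {DoorClosed}.
DoorClosed ∈ Sat(AX (E[moving ∧ doorOpen U moving])).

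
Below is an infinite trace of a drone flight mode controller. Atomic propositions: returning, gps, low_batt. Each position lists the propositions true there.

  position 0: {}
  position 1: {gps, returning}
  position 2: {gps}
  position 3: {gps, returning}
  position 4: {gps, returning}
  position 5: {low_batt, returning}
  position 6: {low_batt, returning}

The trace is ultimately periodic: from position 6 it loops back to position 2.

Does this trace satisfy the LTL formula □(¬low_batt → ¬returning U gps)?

Holds

¬low_batt → ¬returning U gps holds at every position 0..6, and those are all positions ever visited, so □(¬low_batt → ¬returning U gps) holds.
Positions where ¬low_batt holds: 0, 1, 2, 3, 4.
Check ¬returning U gps at each: 0→ok, 1→ok, 2→ok, 3→ok, 4→ok.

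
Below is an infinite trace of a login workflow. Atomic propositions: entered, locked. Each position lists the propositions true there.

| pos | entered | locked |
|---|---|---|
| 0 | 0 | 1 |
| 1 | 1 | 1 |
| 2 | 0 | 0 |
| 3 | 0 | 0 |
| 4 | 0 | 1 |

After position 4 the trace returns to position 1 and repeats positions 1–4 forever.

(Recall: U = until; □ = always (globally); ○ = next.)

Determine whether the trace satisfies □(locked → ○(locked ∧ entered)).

locked → ○(locked ∧ entered) must hold at every position from 0 onward. It fails at position 1, so □(locked → ○(locked ∧ entered)) is false.
Positions where locked holds: 0, 1, 4.
Check ○(locked ∧ entered) at each: 0→ok, 1→fails, 4→ok.

Does not hold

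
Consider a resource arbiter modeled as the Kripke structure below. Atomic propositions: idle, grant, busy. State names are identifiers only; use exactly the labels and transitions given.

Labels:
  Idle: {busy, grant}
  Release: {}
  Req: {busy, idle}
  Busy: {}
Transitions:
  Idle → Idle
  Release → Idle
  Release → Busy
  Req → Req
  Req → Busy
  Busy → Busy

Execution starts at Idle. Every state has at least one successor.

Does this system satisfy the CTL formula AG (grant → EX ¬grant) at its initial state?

States satisfying grant → EX ¬grant: {Release, Req, Busy}.
States satisfying AG (grant → EX ¬grant): {Req, Busy}.
Idle is reachable from Idle and violates grant → EX ¬grant, so AG fails at Idle.
Idle ∉ Sat(AG (grant → EX ¬grant)).

No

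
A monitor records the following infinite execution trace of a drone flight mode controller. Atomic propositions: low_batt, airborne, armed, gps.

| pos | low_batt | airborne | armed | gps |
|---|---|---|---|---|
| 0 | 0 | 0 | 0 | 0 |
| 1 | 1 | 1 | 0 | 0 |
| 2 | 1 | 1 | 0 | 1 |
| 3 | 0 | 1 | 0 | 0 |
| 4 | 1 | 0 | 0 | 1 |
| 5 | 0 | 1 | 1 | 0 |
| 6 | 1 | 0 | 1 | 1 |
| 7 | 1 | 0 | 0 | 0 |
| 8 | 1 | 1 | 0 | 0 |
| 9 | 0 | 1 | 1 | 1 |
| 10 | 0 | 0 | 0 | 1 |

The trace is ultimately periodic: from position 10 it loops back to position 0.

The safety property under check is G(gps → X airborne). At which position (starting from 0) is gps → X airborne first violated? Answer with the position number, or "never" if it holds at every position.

6

Check gps → X airborne at each position in order: 0 ✓, 1 ✓, 2 ✓, 3 ✓, 4 ✓, 5 ✓.
At position 6 the labels are {armed, gps, low_batt} and the next position 7 has {low_batt}, so gps → X airborne is false there. This is the first violation.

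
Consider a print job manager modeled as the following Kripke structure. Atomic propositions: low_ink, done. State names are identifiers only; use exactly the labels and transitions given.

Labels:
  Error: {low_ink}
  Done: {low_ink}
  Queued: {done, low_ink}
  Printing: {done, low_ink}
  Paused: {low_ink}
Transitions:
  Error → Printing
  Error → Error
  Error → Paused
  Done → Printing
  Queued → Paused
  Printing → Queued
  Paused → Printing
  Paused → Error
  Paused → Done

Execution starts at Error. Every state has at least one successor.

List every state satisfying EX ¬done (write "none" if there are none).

{Error, Queued, Paused}

States satisfying ¬done: {Error, Done, Paused}.
States satisfying EX ¬done: {Error, Queued, Paused}.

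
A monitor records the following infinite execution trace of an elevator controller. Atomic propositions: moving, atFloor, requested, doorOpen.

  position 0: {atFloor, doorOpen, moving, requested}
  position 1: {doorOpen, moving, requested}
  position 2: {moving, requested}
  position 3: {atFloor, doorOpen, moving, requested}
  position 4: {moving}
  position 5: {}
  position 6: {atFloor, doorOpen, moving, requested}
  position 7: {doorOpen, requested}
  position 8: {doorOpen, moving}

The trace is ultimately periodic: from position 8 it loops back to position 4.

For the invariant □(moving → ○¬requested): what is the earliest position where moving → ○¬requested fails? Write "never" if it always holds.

0

At position 0 the labels are {atFloor, doorOpen, moving, requested} and the next position 1 has {doorOpen, moving, requested}, so moving → ○¬requested is false there. This is the first violation.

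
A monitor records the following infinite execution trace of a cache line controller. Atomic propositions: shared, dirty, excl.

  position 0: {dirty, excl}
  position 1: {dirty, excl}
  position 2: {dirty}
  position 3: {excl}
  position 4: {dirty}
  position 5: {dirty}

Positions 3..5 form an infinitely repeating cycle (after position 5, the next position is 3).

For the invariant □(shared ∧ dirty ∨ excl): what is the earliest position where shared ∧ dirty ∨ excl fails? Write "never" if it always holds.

2

Check shared ∧ dirty ∨ excl at each position in order: 0 ✓, 1 ✓.
At position 2 the labels are {dirty}, so shared ∧ dirty ∨ excl is false there. This is the first violation.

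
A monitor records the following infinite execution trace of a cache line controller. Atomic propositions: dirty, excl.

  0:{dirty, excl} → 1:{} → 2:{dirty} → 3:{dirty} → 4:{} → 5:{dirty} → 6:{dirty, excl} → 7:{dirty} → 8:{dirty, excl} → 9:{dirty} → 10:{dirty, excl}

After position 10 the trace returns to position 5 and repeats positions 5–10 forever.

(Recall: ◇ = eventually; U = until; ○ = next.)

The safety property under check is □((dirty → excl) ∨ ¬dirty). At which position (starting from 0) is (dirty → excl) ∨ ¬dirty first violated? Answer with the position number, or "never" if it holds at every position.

2

Check (dirty → excl) ∨ ¬dirty at each position in order: 0 ✓, 1 ✓.
At position 2 the labels are {dirty}, so (dirty → excl) ∨ ¬dirty is false there. This is the first violation.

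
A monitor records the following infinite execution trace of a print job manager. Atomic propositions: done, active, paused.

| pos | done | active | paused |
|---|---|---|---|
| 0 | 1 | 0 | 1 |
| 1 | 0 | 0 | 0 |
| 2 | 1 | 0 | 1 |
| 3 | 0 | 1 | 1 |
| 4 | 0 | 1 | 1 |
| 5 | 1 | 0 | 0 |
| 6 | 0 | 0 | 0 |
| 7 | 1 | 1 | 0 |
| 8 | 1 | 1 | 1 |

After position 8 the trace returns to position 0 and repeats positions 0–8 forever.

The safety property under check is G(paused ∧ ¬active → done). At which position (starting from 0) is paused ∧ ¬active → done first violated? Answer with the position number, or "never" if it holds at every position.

paused ∧ ¬active → done holds at every position 0..8, and those are all the positions the trace ever visits, so the invariant G(paused ∧ ¬active → done) is never violated.

never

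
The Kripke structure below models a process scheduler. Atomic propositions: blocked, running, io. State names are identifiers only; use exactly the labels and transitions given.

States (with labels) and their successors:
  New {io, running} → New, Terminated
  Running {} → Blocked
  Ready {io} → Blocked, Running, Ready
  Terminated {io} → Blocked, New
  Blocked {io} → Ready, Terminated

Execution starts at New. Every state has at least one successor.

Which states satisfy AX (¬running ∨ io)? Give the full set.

States satisfying ¬running ∨ io: {New, Running, Ready, Terminated, Blocked}.
States satisfying AX (¬running ∨ io): {New, Running, Ready, Terminated, Blocked}.

{New, Running, Ready, Terminated, Blocked}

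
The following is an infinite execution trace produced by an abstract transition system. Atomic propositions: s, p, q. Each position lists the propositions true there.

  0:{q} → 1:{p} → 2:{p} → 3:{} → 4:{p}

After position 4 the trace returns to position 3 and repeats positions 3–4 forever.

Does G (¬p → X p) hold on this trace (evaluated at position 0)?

Holds

¬p → X p holds at every position 0..4, and those are all positions ever visited, so G (¬p → X p) holds.
Positions where ¬p holds: 0, 3.
Check X p at each: 0→ok, 3→ok.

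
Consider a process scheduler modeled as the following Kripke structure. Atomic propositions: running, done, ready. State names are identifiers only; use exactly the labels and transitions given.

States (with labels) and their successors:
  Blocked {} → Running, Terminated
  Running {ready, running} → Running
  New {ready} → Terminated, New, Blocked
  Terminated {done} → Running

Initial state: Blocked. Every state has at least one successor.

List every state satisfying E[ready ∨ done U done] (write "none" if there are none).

{New, Terminated}

States satisfying ready ∨ done: {Running, New, Terminated}.
States satisfying done: {Terminated}.
States satisfying E[ready ∨ done U done]: {New, Terminated}.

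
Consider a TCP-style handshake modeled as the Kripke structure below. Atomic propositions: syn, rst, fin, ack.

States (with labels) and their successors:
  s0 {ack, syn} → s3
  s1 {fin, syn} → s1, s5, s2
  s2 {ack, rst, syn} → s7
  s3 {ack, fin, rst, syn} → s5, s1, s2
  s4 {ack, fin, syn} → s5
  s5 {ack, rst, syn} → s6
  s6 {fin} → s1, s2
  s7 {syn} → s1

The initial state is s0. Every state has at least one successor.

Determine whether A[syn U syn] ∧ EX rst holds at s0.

Yes

States satisfying syn: {s0, s1, s2, s3, s4, s5, s7}.
States satisfying A[syn U syn]: {s0, s1, s2, s3, s4, s5, s7}.
States satisfying rst: {s2, s3, s5}.
States satisfying EX rst: {s0, s1, s3, s4, s6}.
States satisfying A[syn U syn] ∧ EX rst: {s0, s1, s3, s4}.
s0 ∈ Sat(A[syn U syn] ∧ EX rst).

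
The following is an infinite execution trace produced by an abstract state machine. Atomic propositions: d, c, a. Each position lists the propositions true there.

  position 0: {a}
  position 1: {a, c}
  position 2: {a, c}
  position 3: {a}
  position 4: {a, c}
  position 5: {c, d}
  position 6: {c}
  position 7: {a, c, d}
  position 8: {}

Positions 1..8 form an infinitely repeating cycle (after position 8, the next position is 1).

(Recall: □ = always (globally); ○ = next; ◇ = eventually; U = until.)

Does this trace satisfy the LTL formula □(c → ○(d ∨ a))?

No

c → ○(d ∨ a) must hold at every position from 0 onward. It fails at position 5, so □(c → ○(d ∨ a)) is false.
Positions where c holds: 1, 2, 4, 5, 6, 7.
Check ○(d ∨ a) at each: 1→ok, 2→ok, 4→ok, 5→fails, 6→ok, 7→fails.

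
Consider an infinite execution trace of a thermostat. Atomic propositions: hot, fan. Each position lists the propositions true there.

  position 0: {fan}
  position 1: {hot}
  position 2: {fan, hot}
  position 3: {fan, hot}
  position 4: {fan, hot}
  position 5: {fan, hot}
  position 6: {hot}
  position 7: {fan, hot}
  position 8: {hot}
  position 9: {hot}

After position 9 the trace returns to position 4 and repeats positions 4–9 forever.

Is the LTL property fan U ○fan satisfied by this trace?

Satisfied

Walking from position 0: ○fan first holds at position 1, and fan holds at every earlier position along the way, so fan U ○fan holds.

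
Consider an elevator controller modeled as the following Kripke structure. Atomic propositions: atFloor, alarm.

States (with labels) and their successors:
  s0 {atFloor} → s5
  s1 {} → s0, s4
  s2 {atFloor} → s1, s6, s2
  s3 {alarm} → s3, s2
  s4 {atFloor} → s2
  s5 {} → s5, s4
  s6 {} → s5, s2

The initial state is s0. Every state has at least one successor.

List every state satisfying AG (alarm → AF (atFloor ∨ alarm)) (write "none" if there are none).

{s0, s1, s2, s3, s4, s5, s6}

States satisfying alarm → AF (atFloor ∨ alarm): {s0, s1, s2, s3, s4, s5, s6}.
States satisfying AG (alarm → AF (atFloor ∨ alarm)): {s0, s1, s2, s3, s4, s5, s6}.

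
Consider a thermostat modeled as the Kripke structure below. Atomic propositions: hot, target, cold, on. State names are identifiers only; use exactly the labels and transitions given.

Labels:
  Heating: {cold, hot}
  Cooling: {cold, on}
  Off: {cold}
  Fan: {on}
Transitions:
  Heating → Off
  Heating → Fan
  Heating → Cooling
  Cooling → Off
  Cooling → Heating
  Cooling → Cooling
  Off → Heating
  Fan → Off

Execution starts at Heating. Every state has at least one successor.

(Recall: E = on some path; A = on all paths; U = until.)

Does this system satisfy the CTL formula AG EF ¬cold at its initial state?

States satisfying EF ¬cold: {Heating, Cooling, Off, Fan}.
States satisfying AG EF ¬cold: {Heating, Cooling, Off, Fan}.
Every state reachable from Heating satisfies EF ¬cold.
Heating ∈ Sat(AG EF ¬cold).

Holds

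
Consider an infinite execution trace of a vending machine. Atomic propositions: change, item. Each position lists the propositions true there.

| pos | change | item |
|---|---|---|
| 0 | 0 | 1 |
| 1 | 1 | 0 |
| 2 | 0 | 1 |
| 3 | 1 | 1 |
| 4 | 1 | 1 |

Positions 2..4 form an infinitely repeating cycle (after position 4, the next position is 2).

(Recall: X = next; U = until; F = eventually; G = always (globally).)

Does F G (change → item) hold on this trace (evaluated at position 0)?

Yes

G (change → item) holds at position 2, which is reachable from 0, so F G (change → item) holds.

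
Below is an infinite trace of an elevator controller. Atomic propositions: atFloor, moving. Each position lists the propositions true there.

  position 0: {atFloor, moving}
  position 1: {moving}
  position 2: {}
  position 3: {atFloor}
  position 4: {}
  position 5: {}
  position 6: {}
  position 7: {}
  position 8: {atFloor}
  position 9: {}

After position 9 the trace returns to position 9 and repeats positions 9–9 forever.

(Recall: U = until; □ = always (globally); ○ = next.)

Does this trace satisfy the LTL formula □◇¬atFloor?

Satisfied

◇¬atFloor holds at every position 0..9, and those are all positions ever visited, so □◇¬atFloor holds.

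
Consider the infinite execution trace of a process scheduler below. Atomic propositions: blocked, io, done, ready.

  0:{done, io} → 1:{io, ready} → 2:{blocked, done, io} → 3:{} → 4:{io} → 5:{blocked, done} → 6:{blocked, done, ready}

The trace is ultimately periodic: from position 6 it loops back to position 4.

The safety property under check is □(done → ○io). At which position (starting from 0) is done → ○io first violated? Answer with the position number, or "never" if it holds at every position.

2

Check done → ○io at each position in order: 0 ✓, 1 ✓.
At position 2 the labels are {blocked, done, io} and the next position 3 has {}, so done → ○io is false there. This is the first violation.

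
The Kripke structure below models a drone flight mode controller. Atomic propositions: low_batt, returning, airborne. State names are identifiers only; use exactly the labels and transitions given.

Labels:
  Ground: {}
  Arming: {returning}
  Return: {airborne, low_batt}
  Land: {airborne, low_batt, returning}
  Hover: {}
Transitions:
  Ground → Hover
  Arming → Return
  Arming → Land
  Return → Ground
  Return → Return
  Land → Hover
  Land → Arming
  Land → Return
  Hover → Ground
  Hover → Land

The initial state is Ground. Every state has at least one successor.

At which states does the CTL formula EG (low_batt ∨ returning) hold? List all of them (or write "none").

{Arming, Return, Land}

States satisfying low_batt ∨ returning: {Arming, Return, Land}.
States satisfying EG (low_batt ∨ returning): {Arming, Return, Land}.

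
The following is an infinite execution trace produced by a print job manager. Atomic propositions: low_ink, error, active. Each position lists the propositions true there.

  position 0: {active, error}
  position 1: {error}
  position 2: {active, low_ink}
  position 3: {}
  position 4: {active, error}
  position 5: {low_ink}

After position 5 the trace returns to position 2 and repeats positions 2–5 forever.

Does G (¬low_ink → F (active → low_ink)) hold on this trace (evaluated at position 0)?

Yes

¬low_ink → F (active → low_ink) holds at every position 0..5, and those are all positions ever visited, so G (¬low_ink → F (active → low_ink)) holds.
Positions where ¬low_ink holds: 0, 1, 3, 4.
Check F (active → low_ink) at each: 0→ok, 1→ok, 3→ok, 4→ok.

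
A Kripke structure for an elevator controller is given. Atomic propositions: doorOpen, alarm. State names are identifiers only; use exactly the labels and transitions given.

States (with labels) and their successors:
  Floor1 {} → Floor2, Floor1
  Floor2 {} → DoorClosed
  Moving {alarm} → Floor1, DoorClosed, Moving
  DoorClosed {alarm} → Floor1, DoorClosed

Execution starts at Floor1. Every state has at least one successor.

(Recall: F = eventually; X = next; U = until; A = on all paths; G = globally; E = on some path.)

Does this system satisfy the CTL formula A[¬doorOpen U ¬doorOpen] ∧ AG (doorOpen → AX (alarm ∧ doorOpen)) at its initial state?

States satisfying ¬doorOpen: {Floor1, Floor2, Moving, DoorClosed}.
States satisfying A[¬doorOpen U ¬doorOpen]: {Floor1, Floor2, Moving, DoorClosed}.
States satisfying doorOpen → AX (alarm ∧ doorOpen): {Floor1, Floor2, Moving, DoorClosed}.
States satisfying AG (doorOpen → AX (alarm ∧ doorOpen)): {Floor1, Floor2, Moving, DoorClosed}.
States satisfying A[¬doorOpen U ¬doorOpen] ∧ AG (doorOpen → AX (alarm ∧ doorOpen)): {Floor1, Floor2, Moving, DoorClosed}.
Floor1 ∈ Sat(A[¬doorOpen U ¬doorOpen] ∧ AG (doorOpen → AX (alarm ∧ doorOpen))).

Holds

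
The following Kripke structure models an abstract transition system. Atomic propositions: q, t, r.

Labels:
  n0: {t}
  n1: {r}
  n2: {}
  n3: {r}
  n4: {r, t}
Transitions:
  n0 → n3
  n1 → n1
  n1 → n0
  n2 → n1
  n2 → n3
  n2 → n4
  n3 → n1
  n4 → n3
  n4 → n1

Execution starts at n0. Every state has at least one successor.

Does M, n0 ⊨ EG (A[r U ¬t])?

Violated

States satisfying A[r U ¬t]: {n1, n2, n3, n4}.
States satisfying EG (A[r U ¬t]): {n1, n2, n3, n4}.
No suitable path/successor from n0 witnesses the formula.
n0 ∉ Sat(EG (A[r U ¬t])).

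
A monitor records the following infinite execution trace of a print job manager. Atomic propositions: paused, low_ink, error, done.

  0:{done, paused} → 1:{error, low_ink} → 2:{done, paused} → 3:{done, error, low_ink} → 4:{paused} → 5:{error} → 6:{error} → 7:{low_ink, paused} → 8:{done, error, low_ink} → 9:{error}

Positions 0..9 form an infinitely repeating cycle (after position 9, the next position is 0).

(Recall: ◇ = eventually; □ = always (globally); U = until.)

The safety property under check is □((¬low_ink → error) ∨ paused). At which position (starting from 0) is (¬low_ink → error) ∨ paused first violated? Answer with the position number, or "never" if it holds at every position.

never

(¬low_ink → error) ∨ paused holds at every position 0..9, and those are all the positions the trace ever visits, so the invariant □((¬low_ink → error) ∨ paused) is never violated.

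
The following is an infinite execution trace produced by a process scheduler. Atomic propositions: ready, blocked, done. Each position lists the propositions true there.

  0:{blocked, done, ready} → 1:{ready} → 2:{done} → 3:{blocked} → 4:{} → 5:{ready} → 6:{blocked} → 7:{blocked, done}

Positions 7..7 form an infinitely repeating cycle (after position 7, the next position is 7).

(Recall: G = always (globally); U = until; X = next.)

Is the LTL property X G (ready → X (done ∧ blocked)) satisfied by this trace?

Does not hold

The position after 0 is 1; G (ready → X (done ∧ blocked)) is false there.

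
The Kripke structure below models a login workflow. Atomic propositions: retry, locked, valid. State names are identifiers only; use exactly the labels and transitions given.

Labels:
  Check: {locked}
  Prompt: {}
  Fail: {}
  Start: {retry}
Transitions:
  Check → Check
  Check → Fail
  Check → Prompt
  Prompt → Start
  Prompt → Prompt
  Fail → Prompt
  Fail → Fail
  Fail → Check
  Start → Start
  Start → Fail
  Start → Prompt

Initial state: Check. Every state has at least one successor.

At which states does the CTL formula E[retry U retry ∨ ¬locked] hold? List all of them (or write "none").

States satisfying retry: {Start}.
States satisfying retry ∨ ¬locked: {Prompt, Fail, Start}.
States satisfying E[retry U retry ∨ ¬locked]: {Prompt, Fail, Start}.

{Prompt, Fail, Start}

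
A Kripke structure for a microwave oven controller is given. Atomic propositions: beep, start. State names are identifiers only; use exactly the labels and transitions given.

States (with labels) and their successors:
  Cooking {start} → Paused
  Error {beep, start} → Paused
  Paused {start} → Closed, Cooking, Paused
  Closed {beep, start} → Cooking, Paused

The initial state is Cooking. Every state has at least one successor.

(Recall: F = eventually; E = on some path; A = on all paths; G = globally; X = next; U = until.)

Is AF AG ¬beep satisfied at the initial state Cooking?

No

States satisfying AG ¬beep: ∅.
States satisfying AF AG ¬beep: ∅.
There is a path from Cooking along which AG ¬beep never holds.
Cooking ∉ Sat(AF AG ¬beep).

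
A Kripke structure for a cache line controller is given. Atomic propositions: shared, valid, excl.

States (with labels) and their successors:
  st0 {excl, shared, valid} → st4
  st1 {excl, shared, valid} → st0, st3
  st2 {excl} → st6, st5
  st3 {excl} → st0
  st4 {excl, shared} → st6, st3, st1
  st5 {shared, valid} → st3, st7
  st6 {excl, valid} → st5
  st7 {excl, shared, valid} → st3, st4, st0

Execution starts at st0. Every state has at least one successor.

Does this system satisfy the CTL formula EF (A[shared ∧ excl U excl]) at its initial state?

States satisfying A[shared ∧ excl U excl]: {st0, st1, st2, st3, st4, st6, st7}.
States satisfying EF (A[shared ∧ excl U excl]): {st0, st1, st2, st3, st4, st5, st6, st7}.
Some path from st0 reaches a state where A[shared ∧ excl U excl] holds.
st0 ∈ Sat(EF (A[shared ∧ excl U excl])).

Holds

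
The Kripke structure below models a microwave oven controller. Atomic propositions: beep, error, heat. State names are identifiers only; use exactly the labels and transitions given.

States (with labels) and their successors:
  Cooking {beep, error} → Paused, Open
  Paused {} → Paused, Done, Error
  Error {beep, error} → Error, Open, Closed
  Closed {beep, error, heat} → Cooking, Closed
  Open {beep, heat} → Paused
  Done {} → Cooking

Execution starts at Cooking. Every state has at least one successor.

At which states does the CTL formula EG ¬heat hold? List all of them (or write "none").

States satisfying ¬heat: {Cooking, Paused, Error, Done}.
States satisfying EG ¬heat: {Cooking, Paused, Error, Done}.

{Cooking, Paused, Error, Done}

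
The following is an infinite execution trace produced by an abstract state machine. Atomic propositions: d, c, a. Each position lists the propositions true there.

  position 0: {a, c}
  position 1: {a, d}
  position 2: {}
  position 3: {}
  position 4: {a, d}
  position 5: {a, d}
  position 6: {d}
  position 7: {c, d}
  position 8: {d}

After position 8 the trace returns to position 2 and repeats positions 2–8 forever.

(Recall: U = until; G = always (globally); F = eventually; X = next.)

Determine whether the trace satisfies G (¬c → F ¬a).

¬c → F ¬a holds at every position 0..8, and those are all positions ever visited, so G (¬c → F ¬a) holds.
Positions where ¬c holds: 1, 2, 3, 4, 5, 6, 8.
Check F ¬a at each: 1→ok, 2→ok, 3→ok, 4→ok, 5→ok, 6→ok, 8→ok.

Satisfied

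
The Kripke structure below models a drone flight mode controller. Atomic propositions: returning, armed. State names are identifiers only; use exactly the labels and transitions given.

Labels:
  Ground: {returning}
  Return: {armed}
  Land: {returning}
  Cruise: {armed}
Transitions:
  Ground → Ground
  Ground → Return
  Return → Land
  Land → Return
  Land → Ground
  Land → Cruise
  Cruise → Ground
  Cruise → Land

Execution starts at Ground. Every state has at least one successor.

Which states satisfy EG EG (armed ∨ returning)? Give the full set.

States satisfying EG (armed ∨ returning): {Ground, Return, Land, Cruise}.
States satisfying EG EG (armed ∨ returning): {Ground, Return, Land, Cruise}.

{Ground, Return, Land, Cruise}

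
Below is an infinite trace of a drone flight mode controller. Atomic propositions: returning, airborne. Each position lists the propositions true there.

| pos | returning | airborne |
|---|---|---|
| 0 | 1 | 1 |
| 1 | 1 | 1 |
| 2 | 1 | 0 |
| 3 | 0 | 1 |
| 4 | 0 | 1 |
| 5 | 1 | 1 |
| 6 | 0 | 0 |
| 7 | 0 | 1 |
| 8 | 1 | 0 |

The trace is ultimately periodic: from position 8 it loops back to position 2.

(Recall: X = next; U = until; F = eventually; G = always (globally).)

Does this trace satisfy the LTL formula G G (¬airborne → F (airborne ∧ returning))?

Satisfied

G (¬airborne → F (airborne ∧ returning)) holds at every position 0..8, and those are all positions ever visited, so G G (¬airborne → F (airborne ∧ returning)) holds.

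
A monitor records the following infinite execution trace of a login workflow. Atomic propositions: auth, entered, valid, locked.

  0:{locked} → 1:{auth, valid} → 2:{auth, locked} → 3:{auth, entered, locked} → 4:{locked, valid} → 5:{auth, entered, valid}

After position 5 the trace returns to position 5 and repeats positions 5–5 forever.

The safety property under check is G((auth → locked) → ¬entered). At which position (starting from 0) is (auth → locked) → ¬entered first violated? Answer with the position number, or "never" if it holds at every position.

Check (auth → locked) → ¬entered at each position in order: 0 ✓, 1 ✓, 2 ✓.
At position 3 the labels are {auth, entered, locked}, so (auth → locked) → ¬entered is false there. This is the first violation.

3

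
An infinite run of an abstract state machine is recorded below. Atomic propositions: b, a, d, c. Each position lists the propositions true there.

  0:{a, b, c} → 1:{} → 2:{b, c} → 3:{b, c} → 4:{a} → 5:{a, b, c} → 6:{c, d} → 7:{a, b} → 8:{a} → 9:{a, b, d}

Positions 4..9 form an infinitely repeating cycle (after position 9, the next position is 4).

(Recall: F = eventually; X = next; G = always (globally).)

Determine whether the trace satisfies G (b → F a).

Satisfied

b → F a holds at every position 0..9, and those are all positions ever visited, so G (b → F a) holds.
Positions where b holds: 0, 2, 3, 5, 7, 9.
Check F a at each: 0→ok, 2→ok, 3→ok, 5→ok, 7→ok, 9→ok.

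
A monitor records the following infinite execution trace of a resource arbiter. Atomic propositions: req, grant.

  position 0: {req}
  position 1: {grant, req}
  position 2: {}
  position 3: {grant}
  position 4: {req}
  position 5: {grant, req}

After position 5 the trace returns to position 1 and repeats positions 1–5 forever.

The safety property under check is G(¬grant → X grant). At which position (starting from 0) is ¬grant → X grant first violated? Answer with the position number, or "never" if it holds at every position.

never

¬grant → X grant holds at every position 0..5, and those are all the positions the trace ever visits, so the invariant G(¬grant → X grant) is never violated.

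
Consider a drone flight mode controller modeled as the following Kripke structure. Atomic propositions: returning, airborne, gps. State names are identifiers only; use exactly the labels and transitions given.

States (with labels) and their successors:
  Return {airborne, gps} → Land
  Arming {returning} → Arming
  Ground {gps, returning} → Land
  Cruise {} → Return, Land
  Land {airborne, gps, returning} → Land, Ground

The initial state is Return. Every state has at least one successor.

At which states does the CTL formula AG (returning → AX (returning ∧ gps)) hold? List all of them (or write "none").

{Return, Ground, Cruise, Land}

States satisfying returning → AX (returning ∧ gps): {Return, Ground, Cruise, Land}.
States satisfying AG (returning → AX (returning ∧ gps)): {Return, Ground, Cruise, Land}.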